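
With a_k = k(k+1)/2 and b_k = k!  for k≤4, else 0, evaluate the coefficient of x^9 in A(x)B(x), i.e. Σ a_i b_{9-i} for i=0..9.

The convolution is the x^9 coefficient of A(x)B(x).
Σ = 0·0 + 1·0 + 3·0 + 6·0 + 10·0 + 15·24 + 21·6 + 28·2 + 36·1 + 45·1 = 623.

623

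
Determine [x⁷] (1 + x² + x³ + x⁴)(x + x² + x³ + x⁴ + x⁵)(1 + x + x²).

(1 + x² + x³ + x⁴) has coefficients 1,0,1,1,1 for degrees 0…4.
(x + x² + x³ + x⁴ + x⁵) has coefficients 0,1,1,1,1,1,0,0 for degrees 0…7.
Finally multiplying by (1 + x + x²), the product of all factors after the first has coefficients 0,1,2,3,3,3,2,1 for degrees 0…7.
[x⁷] = 1·1 + 1·3 + 1·3 + 1·3 = 10.

10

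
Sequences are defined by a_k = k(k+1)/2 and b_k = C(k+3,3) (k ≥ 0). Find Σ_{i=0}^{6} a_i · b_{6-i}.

462

Write out a_i and b_{6-i} for i = 0,…,6 and sum the products.
Σ = 0·84 + 1·56 + 3·35 + 6·20 + 10·10 + 15·4 + 21·1 = 462.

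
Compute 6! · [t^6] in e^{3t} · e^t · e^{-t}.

729

The EGF product rule gives c_6 = Σ_{k_1+k_2+k_3=6} C(6; k_1,k_2,k_3) · ∏ g_i(k_i), where e^{3t} gives (3)^k; e^t gives (1)^k; e^{-t} gives (-1)^k.
g_1(k) for k = 0…6: 1, 3, 9, 27, 81, 243, 729.
g_2(k) for k = 0…6: 1, 1, 1, 1, 1, 1, 1.
g_3(k) for k = 0…6: 1, -1, 1, -1, 1, -1, 1.
First combine the last two factors: h(k) = Σ_j C(k,j)·g_2(j)·g_3(k−j) for k = 0…6: 1, 0, 0, 0, 0, 0, 0.
c_6 = Σ_k C(6,k)·g_1(k)·h(6−k) = 1·729·1 = 729.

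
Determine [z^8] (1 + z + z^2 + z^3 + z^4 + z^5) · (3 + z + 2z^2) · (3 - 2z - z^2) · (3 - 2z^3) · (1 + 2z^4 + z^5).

(1 + z + z^2 + z^3 + z^4 + z^5) has coefficients 1,1,1,1,1,1 for degrees 0…5.
(3 + z + 2z^2) has coefficients 3,1,2,0,0,0,0,0,0 for degrees 0…8.
Multiplying by (3 - 2z - z^2) gives running coefficients 9,-3,1,-5,-2,0,0,0,0 for degrees 0…8.
Multiplying by (3 - 2z^3) gives running coefficients 27,-9,3,-33,0,-2,10,4,0 for degrees 0…8.
Finally multiplying by (1 + 2z^4 + z^5), the product of all factors after the first has coefficients 27,-9,3,-33,54,7,7,-59,-33 for degrees 0…8.
[z^8] = 1·(-33) + 1·(-59) + 1·7 + 1·7 + 1·54 + 1·(-33) = -57.

-57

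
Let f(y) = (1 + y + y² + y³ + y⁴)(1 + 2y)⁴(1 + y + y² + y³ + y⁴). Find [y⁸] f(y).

(1 + y + y² + y³ + y⁴) has coefficients 1,1,1,1,1 for degrees 0…4.
(1 + 2y)⁴ has coefficients 1,8,24,32,16,0,0,0,0 for degrees 0…8.
Finally multiplying by (1 + y + y² + y³ + y⁴), the product of all factors after the first has coefficients 1,9,33,65,81,80,72,48,16 for degrees 0…8.
[y⁸] = 1·16 + 1·48 + 1·72 + 1·80 + 1·81 = 297.

297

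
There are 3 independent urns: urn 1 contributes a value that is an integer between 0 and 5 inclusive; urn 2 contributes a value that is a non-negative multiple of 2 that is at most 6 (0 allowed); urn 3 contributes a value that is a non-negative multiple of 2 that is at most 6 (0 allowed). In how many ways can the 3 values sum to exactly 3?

The generating function for the choices is (1 + x + x^2 + x^3 + x^4 + x^5)·(1 + x^2 + x^4 + x^6)·(1 + x^2 + x^4 + x^6); the count is [x^3].
(1 + x + x^2 + x^3 + x^4 + x^5) has coefficients 1,1,1,1 for degrees 0…3.
(1 + x^2 + x^4 + x^6) has coefficients 1,0,1,0 for degrees 0…3.
Finally multiplying by (1 + x^2 + x^4 + x^6), the product of all factors after the first has coefficients 1,0,2,0 for degrees 0…3.
[x^3] = 1·0 + 1·2 + 1·0 + 1·1 = 3.

3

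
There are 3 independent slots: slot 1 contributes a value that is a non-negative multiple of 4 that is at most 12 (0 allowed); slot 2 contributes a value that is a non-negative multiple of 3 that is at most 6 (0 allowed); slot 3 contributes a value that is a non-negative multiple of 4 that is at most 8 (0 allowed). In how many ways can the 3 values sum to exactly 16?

2

The generating function for the choices is (1 + q⁴ + q⁸ + q¹²)·(1 + q³ + q⁶)·(1 + q⁴ + q⁸); the count is [q¹⁶].
(1 + q⁴ + q⁸ + q¹²) has coefficients 1,0,0,0,1,0,0,0,1,0,0,0,1 for degrees 0…12.
(1 + q³ + q⁶) has coefficients 1,0,0,1,0,0,1,0,0,0,0,0,0,0,0,0,0 for degrees 0…16.
Finally multiplying by (1 + q⁴ + q⁸), the product of all factors after the first has coefficients 1,0,0,1,1,0,1,1,1,0,1,1,0,0,1,0,0 for degrees 0…16.
[q¹⁶] = 1·0 + 1·0 + 1·1 + 1·1 = 2.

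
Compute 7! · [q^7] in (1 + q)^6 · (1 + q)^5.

1663200

The EGF product rule gives c_7 = Σ_{k_1+k_2=7} C(7; k_1,k_2) · ∏ g_i(k_i), where (1+q)^6 gives the falling factorial (6)_k; (1+q)^5 gives the falling factorial (5)_k.
g_1(k) for k = 0…7: 1, 6, 30, 120, 360, 720, 720, 0.
g_2(k) for k = 0…7: 1, 5, 20, 60, 120, 120, 0, 0.
c_7 = Σ_k C(7,k)·g_1(k)·g_2(7−k) = 21·30·120 + 35·120·120 + 35·360·60 + 21·720·20 + 7·720·5 = 75600 + 504000 + 756000 + 302400 + 25200 = 1663200.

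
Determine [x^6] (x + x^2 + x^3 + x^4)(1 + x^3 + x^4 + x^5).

3

(x + x^2 + x^3 + x^4) has coefficients 0,1,1,1,1 for degrees 0…4.
(1 + x^3 + x^4 + x^5) has coefficients 1,0,0,1,1,1,0 for degrees 0…6.
[x^6] = 1·1 + 1·1 + 1·1 + 1·0 = 3.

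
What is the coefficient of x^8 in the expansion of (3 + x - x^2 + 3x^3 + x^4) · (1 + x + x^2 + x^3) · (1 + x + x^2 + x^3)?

8

(3 + x - x^2 + 3x^3 + x^4) has coefficients 3,1,-1,3,1 for degrees 0…4.
(1 + x + x^2 + x^3) has coefficients 1,1,1,1,0,0,0,0,0 for degrees 0…8.
Finally multiplying by (1 + x + x^2 + x^3), the product of all factors after the first has coefficients 1,2,3,4,3,2,1,0,0 for degrees 0…8.
[x^8] = 3·0 + 1·0 − 1·1 + 3·2 + 1·3 = 8.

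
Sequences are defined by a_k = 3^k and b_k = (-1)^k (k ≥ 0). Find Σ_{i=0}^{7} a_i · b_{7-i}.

The convolution is the t^7 coefficient of A(t)B(t).
Σ = 1·(-1) + 3·1 + 9·(-1) + 27·1 + 81·(-1) + 243·1 + 729·(-1) + 2187·1 = 1640.

1640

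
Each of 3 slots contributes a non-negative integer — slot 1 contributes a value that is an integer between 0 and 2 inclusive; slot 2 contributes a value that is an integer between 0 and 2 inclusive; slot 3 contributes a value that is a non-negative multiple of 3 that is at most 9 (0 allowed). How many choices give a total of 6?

3

The generating function for the choices is (1 + y + y^2)·(1 + y + y^2)·(1 + y^3 + y^6 + y^9); the count is [y^6].
(1 + y + y^2) has coefficients 1,1,1 for degrees 0…2.
(1 + y + y^2) has coefficients 1,1,1,0,0,0,0 for degrees 0…6.
Finally multiplying by (1 + y^3 + y^6 + y^9), the product of all factors after the first has coefficients 1,1,1,1,1,1,1 for degrees 0…6.
[y^6] = 1·1 + 1·1 + 1·1 = 3.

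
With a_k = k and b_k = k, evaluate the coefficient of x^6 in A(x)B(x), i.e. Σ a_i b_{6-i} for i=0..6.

35

This is [x^6] in the product of the two ordinary generating functions.
Σ = 0·6 + 1·5 + 2·4 + 3·3 + 4·2 + 5·1 + 6·0 = 35.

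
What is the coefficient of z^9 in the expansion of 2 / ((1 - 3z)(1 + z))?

29524

Partial fractions give a closed form: a_n = (3/2)·3^n + (1/2)·(-1)^n.
At n = 9: a_9 = 29524.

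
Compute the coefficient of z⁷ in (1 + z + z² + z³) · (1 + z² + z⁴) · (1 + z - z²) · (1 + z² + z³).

(1 + z + z² + z³) has coefficients 1,1,1,1 for degrees 0…3.
(1 + z² + z⁴) has coefficients 1,0,1,0,1,0,0,0 for degrees 0…7.
Multiplying by (1 + z - z²) gives running coefficients 1,1,0,1,0,1,-1,0 for degrees 0…7.
Finally multiplying by (1 + z² + z³), the product of all factors after the first has coefficients 1,1,1,3,1,2,0,1 for degrees 0…7.
[z⁷] = 1·1 + 1·0 + 1·2 + 1·1 = 4.

4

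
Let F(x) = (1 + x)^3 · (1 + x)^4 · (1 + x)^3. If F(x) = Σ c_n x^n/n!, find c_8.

The EGF product rule gives c_8 = Σ_{k_1+k_2+k_3=8} C(8; k_1,k_2,k_3) · ∏ g_i(k_i), where (1+x)^3 gives the falling factorial (3)_k; (1+x)^4 gives the falling factorial (4)_k; (1+x)^3 gives the falling factorial (3)_k.
g_1(k) for k = 0…8: 1, 3, 6, 6, 0, 0, 0, 0, 0.
g_2(k) for k = 0…8: 1, 4, 12, 24, 24, 0, 0, 0, 0.
g_3(k) for k = 0…8: 1, 3, 6, 6, 0, 0, 0, 0, 0.
First combine the last two factors: h(k) = Σ_j C(k,j)·g_2(j)·g_3(k−j) for k = 0…8: 1, 7, 42, 210, 840, 2520, 5040, 5040, 0.
c_8 = Σ_k C(8,k)·g_1(k)·h(8−k) = 8·3·5040 + 28·6·5040 + 56·6·2520 = 120960 + 846720 + 846720 = 1814400.

1814400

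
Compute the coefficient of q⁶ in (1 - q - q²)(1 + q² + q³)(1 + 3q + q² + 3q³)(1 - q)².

4

(1 - q - q²) has coefficients 1,-1,-1 for degrees 0…2.
(1 + q² + q³) has coefficients 1,0,1,1,0,0,0 for degrees 0…6.
Multiplying by (1 + 3q + q² + 3q³) gives running coefficients 1,3,2,7,4,4,3 for degrees 0…6.
Finally multiplying by (1 - q)², the product of all factors after the first has coefficients 1,1,-3,6,-8,3,-1 for degrees 0…6.
[q⁶] = 1·(-1) − 1·3 − 1·(-8) = 4.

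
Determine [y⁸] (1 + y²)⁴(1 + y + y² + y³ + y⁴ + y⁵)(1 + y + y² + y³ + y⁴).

61

(1 + y²)⁴ has coefficients 1,0,4,0,6,0,4,0,1 for degrees 0…8.
(1 + y + y² + y³ + y⁴ + y⁵) has coefficients 1,1,1,1,1,1,0,0,0 for degrees 0…8.
Finally multiplying by (1 + y + y² + y³ + y⁴), the product of all factors after the first has coefficients 1,2,3,4,5,5,4,3,2 for degrees 0…8.
[y⁸] = 1·2 + 4·4 + 6·5 + 4·3 + 1·1 = 61.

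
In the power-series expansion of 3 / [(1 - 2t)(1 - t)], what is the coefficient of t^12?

24573

Partial fractions give a closed form: a_n = (6)·2^n + (-3)·1^n.
At n = 12: a_12 = 24573.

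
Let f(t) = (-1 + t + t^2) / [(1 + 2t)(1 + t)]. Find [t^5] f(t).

79

The denominator gives the recurrence a_n = −3a_(n−1) − 2a_(n−2) for n ≥ 3; the numerator fixes a_0 = -1, a_1 = 4, a_2 = -9.
Iterating: -1, 4, -9, 19, -39, 79, so a_5 = 79.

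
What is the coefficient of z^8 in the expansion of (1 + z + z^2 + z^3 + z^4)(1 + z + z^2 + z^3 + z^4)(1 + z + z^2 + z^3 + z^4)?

(1 + z + z^2 + z^3 + z^4) has coefficients 1,1,1,1,1 for degrees 0…4.
(1 + z + z^2 + z^3 + z^4) has coefficients 1,1,1,1,1,0,0,0,0 for degrees 0…8.
Finally multiplying by (1 + z + z^2 + z^3 + z^4), the product of all factors after the first has coefficients 1,2,3,4,5,4,3,2,1 for degrees 0…8.
[z^8] = 1·1 + 1·2 + 1·3 + 1·4 + 1·5 = 15.

15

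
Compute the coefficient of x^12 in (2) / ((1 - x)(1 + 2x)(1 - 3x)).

The denominator gives the recurrence a_n = 2a_(n−1) + 5a_(n−2) − 6a_(n−3) for n ≥ 3; the numerator fixes a_0 = 2, a_1 = 4, a_2 = 18.
Iterating: 2, 4, 18, 44, 154, 420, 1346, 3868, 11946, 35156, 106834, 317772, 958778, so a_12 = 958778.

958778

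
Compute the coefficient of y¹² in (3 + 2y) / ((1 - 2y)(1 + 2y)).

12288

Partial fractions give a closed form: a_n = (2)·2^n + (1)·(-2)^n.
At n = 12: a_12 = 12288.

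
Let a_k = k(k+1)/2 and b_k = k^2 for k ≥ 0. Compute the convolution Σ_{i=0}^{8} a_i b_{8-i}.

714

This is [x^8] in the product of the two ordinary generating functions.
Σ = 0·64 + 1·49 + 3·36 + 6·25 + 10·16 + 15·9 + 21·4 + 28·1 + 36·0 = 714.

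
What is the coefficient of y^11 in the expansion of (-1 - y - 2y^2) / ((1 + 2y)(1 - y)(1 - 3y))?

-247459

Partial fractions give a closed form: a_n = (-4/15)·(-2)^n + (2/3)·1^n + (-7/5)·3^n.
At n = 11: a_11 = -247459.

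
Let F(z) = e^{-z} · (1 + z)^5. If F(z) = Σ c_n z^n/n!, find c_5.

The EGF product rule gives c_5 = Σ_{k_1+k_2=5} C(5; k_1,k_2) · ∏ g_i(k_i), where e^{-z} gives (-1)^k; (1+z)^5 gives the falling factorial (5)_k.
g_1(k) for k = 0…5: 1, -1, 1, -1, 1, -1.
g_2(k) for k = 0…5: 1, 5, 20, 60, 120, 120.
c_5 = Σ_k C(5,k)·g_1(k)·g_2(5−k) = 1·1·120 + 5·(-1)·120 + 10·1·60 + 10·(-1)·20 + 5·1·5 + 1·(-1)·1 = 120 − 600 + 600 − 200 + 25 − 1 = -56.

-56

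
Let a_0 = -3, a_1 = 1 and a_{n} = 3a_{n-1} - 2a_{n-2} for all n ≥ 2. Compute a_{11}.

The ordinary generating function has denominator 1 - 3t + 2t^2.
Iterating the recurrence: a_0,…,a_{11} = -3, 1, 9, 25, 57, 121, 249, 505, 1017, 2041, 4089, 8185.

8185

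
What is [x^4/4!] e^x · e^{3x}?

The EGF product rule gives c_4 = Σ_{k_1+k_2=4} C(4; k_1,k_2) · ∏ g_i(k_i), where e^x gives (1)^k; e^{3x} gives (3)^k.
g_1(k) for k = 0…4: 1, 1, 1, 1, 1.
g_2(k) for k = 0…4: 1, 3, 9, 27, 81.
c_4 = Σ_k C(4,k)·g_1(k)·g_2(4−k) = 1·1·81 + 4·1·27 + 6·1·9 + 4·1·3 + 1·1·1 = 81 + 108 + 54 + 12 + 1 = 256.

256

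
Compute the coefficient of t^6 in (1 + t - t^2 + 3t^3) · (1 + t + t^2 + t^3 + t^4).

(1 + t - t^2 + 3t^3) has coefficients 1,1,-1,3 for degrees 0…3.
(1 + t + t^2 + t^3 + t^4) has coefficients 1,1,1,1,1,0,0 for degrees 0…6.
[t^6] = 1·0 + 1·0 − 1·1 + 3·1 = 2.

2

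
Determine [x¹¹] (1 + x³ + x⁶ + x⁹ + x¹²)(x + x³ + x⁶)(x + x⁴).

(1 + x³ + x⁶ + x⁹ + x¹²) has coefficients 1,0,0,1,0,0,1,0,0,1,0,0 for degrees 0…11.
(x + x³ + x⁶) has coefficients 0,1,0,1,0,0,1,0,0,0,0,0 for degrees 0…11.
Finally multiplying by (x + x⁴), the product of all factors after the first has coefficients 0,0,1,0,1,1,0,2,0,0,1,0 for degrees 0…11.
[x¹¹] = 1·0 + 1·0 + 1·1 + 1·1 = 2.

2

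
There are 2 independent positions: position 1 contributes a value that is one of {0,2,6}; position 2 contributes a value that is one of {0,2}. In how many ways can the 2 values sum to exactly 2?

2

The generating function for the choices is (1 + x^2 + x^6)·(1 + x^2); the count is [x^2].
(1 + x^2 + x^6) has coefficients 1,0,1 for degrees 0…2.
(1 + x^2) has coefficients 1,0,1 for degrees 0…2.
[x^2] = 1·1 + 1·1 = 2.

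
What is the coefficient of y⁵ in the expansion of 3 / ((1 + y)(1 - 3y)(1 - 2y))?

The denominator gives the recurrence a_n = 4a_(n−1) − a_(n−2) − 6a_(n−3) for n ≥ 3; the numerator fixes a_0 = 3, a_1 = 12, a_2 = 45.
Iterating: 3, 12, 45, 150, 483, 1512, so a_5 = 1512.

1512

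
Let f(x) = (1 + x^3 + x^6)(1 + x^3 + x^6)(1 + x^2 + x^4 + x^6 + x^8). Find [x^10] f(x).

(1 + x^3 + x^6) has coefficients 1,0,0,1,0,0,1 for degrees 0…6.
(1 + x^3 + x^6) has coefficients 1,0,0,1,0,0,1,0,0,0,0 for degrees 0…10.
Finally multiplying by (1 + x^2 + x^4 + x^6 + x^8), the product of all factors after the first has coefficients 1,0,1,1,1,1,2,1,2,1,1 for degrees 0…10.
[x^10] = 1·1 + 1·1 + 1·1 = 3.

3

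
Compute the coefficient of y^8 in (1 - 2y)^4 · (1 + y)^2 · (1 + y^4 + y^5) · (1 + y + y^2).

(1 - 2y)^4 has coefficients 1,-8,24,-32,16 for degrees 0…4.
(1 + y)^2 has coefficients 1,2,1,0,0,0,0,0,0 for degrees 0…8.
Multiplying by (1 + y^4 + y^5) gives running coefficients 1,2,1,0,1,3,3,1,0 for degrees 0…8.
Finally multiplying by (1 + y + y^2), the product of all factors after the first has coefficients 1,3,4,3,2,4,7,7,4 for degrees 0…8.
[y^8] = 1·4 − 8·7 + 24·7 − 32·4 + 16·2 = 20.

20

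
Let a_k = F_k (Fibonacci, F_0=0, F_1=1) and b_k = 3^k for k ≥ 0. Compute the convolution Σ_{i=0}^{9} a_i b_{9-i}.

11770

Write out a_i and b_{9-i} for i = 0,…,9 and sum the products.
Σ = 0·19683 + 1·6561 + 1·2187 + 2·729 + 3·243 + 5·81 + 8·27 + 13·9 + 21·3 + 34·1 = 11770.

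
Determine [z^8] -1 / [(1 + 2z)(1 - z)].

The denominator gives the recurrence a_n = −a_(n−1) + 2a_(n−2) for n ≥ 2; the numerator fixes a_0 = -1, a_1 = 1.
Iterating: -1, 1, -3, 5, -11, 21, -43, 85, -171, so a_8 = -171.

-171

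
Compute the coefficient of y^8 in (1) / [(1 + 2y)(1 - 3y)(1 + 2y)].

The denominator gives the recurrence a_n = −a_(n−1) + 8a_(n−2) + 12a_(n−3) for n ≥ 3; the numerator fixes a_0 = 1, a_1 = -1, a_2 = 9.
Iterating: 1, -1, 9, -5, 65, 3, 457, 347, 3345, so a_8 = 3345.

3345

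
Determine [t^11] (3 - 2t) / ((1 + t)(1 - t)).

The denominator gives the recurrence a_n = a_(n−2) for n ≥ 2; the numerator fixes a_0 = 3, a_1 = -2.
Iterating: 3, -2, 3, -2, 3, -2, 3, -2, 3, -2, 3, -2, so a_11 = -2.

-2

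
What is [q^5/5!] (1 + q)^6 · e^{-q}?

-151

The EGF product rule gives c_5 = Σ_{k_1+k_2=5} C(5; k_1,k_2) · ∏ g_i(k_i), where (1+q)^6 gives the falling factorial (6)_k; e^{-q} gives (-1)^k.
g_1(k) for k = 0…5: 1, 6, 30, 120, 360, 720.
g_2(k) for k = 0…5: 1, -1, 1, -1, 1, -1.
c_5 = Σ_k C(5,k)·g_1(k)·g_2(5−k) = 1·1·(-1) + 5·6·1 + 10·30·(-1) + 10·120·1 + 5·360·(-1) + 1·720·1 = −1 + 30 − 300 + 1200 − 1800 + 720 = -151.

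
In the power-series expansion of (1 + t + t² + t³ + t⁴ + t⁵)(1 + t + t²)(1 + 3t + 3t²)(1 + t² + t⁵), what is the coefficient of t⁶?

(1 + t + t² + t³ + t⁴ + t⁵) has coefficients 1,1,1,1,1,1 for degrees 0…5.
(1 + t + t²) has coefficients 1,1,1,0,0,0,0 for degrees 0…6.
Multiplying by (1 + 3t + 3t²) gives running coefficients 1,4,7,6,3,0,0 for degrees 0…6.
Finally multiplying by (1 + t² + t⁵), the product of all factors after the first has coefficients 1,4,8,10,10,7,7 for degrees 0…6.
[t⁶] = 1·7 + 1·7 + 1·10 + 1·10 + 1·8 + 1·4 = 46.

46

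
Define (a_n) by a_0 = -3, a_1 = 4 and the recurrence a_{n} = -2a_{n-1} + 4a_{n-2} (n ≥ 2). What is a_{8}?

-20736

The ordinary generating function has denominator 1 + 2q - 4q^2.
Iterating the recurrence: a_0,…,a_{8} = -3, 4, -20, 56, -192, 608, -1984, 6400, -20736.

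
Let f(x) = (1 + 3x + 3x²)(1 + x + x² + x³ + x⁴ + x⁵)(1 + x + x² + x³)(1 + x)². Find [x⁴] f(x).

(1 + 3x + 3x²) has coefficients 1,3,3 for degrees 0…2.
(1 + x + x² + x³ + x⁴ + x⁵) has coefficients 1,1,1,1,1 for degrees 0…4.
Multiplying by (1 + x + x² + x³) gives running coefficients 1,2,3,4,4 for degrees 0…4.
Finally multiplying by (1 + x)², the product of all factors after the first has coefficients 1,4,8,12,15 for degrees 0…4.
[x⁴] = 1·15 + 3·12 + 3·8 = 75.

75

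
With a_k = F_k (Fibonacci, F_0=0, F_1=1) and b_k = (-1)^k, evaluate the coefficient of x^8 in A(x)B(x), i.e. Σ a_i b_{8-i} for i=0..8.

Write out a_i and b_{8-i} for i = 0,…,8 and sum the products.
Σ = 0·1 + 1·(-1) + 1·1 + 2·(-1) + 3·1 + 5·(-1) + 8·1 + 13·(-1) + 21·1 = 12.

12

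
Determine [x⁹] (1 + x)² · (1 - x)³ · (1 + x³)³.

7

(1 + x)² has coefficients 1,2,1 for degrees 0…2.
(1 - x)³ has coefficients 1,-3,3,-1,0,0,0,0,0,0 for degrees 0…9.
Finally multiplying by (1 + x³)³, the product of all factors after the first has coefficients 1,-3,3,2,-9,9,0,-9,9,-2 for degrees 0…9.
[x⁹] = 1·(-2) + 2·9 + 1·(-9) = 7.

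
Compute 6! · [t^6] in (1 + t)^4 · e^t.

1045

The EGF product rule gives c_6 = Σ_{k_1+k_2=6} C(6; k_1,k_2) · ∏ g_i(k_i), where (1+t)^4 gives the falling factorial (4)_k; e^t gives (1)^k.
g_1(k) for k = 0…6: 1, 4, 12, 24, 24, 0, 0.
g_2(k) for k = 0…6: 1, 1, 1, 1, 1, 1, 1.
c_6 = Σ_k C(6,k)·g_1(k)·g_2(6−k) = 1·1·1 + 6·4·1 + 15·12·1 + 20·24·1 + 15·24·1 = 1 + 24 + 180 + 480 + 360 = 1045.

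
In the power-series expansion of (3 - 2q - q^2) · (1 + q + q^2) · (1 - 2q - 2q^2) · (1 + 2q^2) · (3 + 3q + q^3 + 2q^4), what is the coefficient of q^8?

(3 - 2q - q^2) has coefficients 3,-2,-1 for degrees 0…2.
(1 + q + q^2) has coefficients 1,1,1,0,0,0,0,0,0 for degrees 0…8.
Multiplying by (1 - 2q - 2q^2) gives running coefficients 1,-1,-3,-4,-2,0,0,0,0 for degrees 0…8.
Multiplying by (1 + 2q^2) gives running coefficients 1,-1,-1,-6,-8,-8,-4,0,0 for degrees 0…8.
Finally multiplying by (3 + 3q + q^3 + 2q^4), the product of all factors after the first has coefficients 3,0,-6,-20,-41,-51,-44,-32,-24 for degrees 0…8.
[q^8] = 3·(-24) − 2·(-32) − 1·(-44) = 36.

36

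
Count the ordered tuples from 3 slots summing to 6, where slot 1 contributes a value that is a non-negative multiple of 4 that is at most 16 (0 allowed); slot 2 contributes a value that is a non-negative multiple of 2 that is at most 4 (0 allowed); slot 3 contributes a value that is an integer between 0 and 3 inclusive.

The generating function for the choices is (1 + y⁴ + y⁸ + y¹² + y¹⁶)·(1 + y² + y⁴)·(1 + y + y² + y³); the count is [y⁶].
(1 + y⁴ + y⁸ + y¹² + y¹⁶) has coefficients 1,0,0,0,1,0,0 for degrees 0…6.
(1 + y² + y⁴) has coefficients 1,0,1,0,1,0,0 for degrees 0…6.
Finally multiplying by (1 + y + y² + y³), the product of all factors after the first has coefficients 1,1,2,2,2,2,1 for degrees 0…6.
[y⁶] = 1·1 + 1·2 = 3.

3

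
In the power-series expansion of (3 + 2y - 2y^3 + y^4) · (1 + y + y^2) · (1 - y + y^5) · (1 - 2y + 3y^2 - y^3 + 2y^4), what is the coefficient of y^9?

(3 + 2y - 2y^3 + y^4) has coefficients 3,2,0,-2,1 for degrees 0…4.
(1 + y + y^2) has coefficients 1,1,1,0,0,0,0,0,0,0 for degrees 0…9.
Multiplying by (1 - y + y^5) gives running coefficients 1,0,0,-1,0,1,1,1,0,0 for degrees 0…9.
Finally multiplying by (1 - 2y + 3y^2 - y^3 + 2y^4), the product of all factors after the first has coefficients 1,-2,3,-2,4,-2,0,0,0,4 for degrees 0…9.
[y^9] = 3·4 + 2·0 − 2·0 + 1·(-2) = 10.

10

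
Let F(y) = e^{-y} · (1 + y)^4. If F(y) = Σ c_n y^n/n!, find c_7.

-225

The EGF product rule gives c_7 = Σ_{k_1+k_2=7} C(7; k_1,k_2) · ∏ g_i(k_i), where e^{-y} gives (-1)^k; (1+y)^4 gives the falling factorial (4)_k.
g_1(k) for k = 0…7: 1, -1, 1, -1, 1, -1, 1, -1.
g_2(k) for k = 0…7: 1, 4, 12, 24, 24, 0, 0, 0.
c_7 = Σ_k C(7,k)·g_1(k)·g_2(7−k) = 35·(-1)·24 + 35·1·24 + 21·(-1)·12 + 7·1·4 + 1·(-1)·1 = −840 + 840 − 252 + 28 − 1 = -225.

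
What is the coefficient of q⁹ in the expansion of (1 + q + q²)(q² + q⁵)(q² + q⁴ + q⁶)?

(1 + q + q²) has coefficients 1,1,1 for degrees 0…2.
(q² + q⁵) has coefficients 0,0,1,0,0,1,0,0,0,0 for degrees 0…9.
Finally multiplying by (q² + q⁴ + q⁶), the product of all factors after the first has coefficients 0,0,0,0,1,0,1,1,1,1 for degrees 0…9.
[q⁹] = 1·1 + 1·1 + 1·1 = 3.

3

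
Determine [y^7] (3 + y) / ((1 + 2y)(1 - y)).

-212

Partial fractions give a closed form: a_n = (5/3)·(-2)^n + (4/3)·1^n.
At n = 7: a_7 = -212.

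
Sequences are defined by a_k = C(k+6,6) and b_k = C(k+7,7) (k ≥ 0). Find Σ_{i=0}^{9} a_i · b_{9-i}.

817190

Write out a_i and b_{9-i} for i = 0,…,9 and sum the products.
Σ = 1·11440 + 7·6435 + 28·3432 + 84·1716 + 210·792 + 462·330 + 924·120 + 1716·36 + 3003·8 + 5005·1 = 817190.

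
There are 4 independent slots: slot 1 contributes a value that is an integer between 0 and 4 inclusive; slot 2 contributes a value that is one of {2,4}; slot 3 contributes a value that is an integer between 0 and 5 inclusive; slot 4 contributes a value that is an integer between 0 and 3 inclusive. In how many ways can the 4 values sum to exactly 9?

The generating function for the choices is (1 + t + t² + t³ + t⁴)·(t² + t⁴)·(1 + t + t² + t³ + t⁴ + t⁵)·(1 + t + t² + t³); the count is [t⁹].
(1 + t + t² + t³ + t⁴) has coefficients 1,1,1,1,1 for degrees 0…4.
(t² + t⁴) has coefficients 0,0,1,0,1,0,0,0,0,0 for degrees 0…9.
Multiplying by (1 + t + t² + t³ + t⁴ + t⁵) gives running coefficients 0,0,1,1,2,2,2,2,1,1 for degrees 0…9.
Finally multiplying by (1 + t + t² + t³), the product of all factors after the first has coefficients 0,0,1,2,4,6,7,8,7,6 for degrees 0…9.
[t⁹] = 1·6 + 1·7 + 1·8 + 1·7 + 1·6 = 34.

34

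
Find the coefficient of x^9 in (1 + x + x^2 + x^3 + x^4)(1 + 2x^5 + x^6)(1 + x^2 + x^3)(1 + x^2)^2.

25

(1 + x + x^2 + x^3 + x^4) has coefficients 1,1,1,1,1 for degrees 0…4.
(1 + 2x^5 + x^6) has coefficients 1,0,0,0,0,2,1,0,0,0 for degrees 0…9.
Multiplying by (1 + x^2 + x^3) gives running coefficients 1,0,1,1,0,2,1,2,3,1 for degrees 0…9.
Finally multiplying by (1 + x^2)^2, the product of all factors after the first has coefficients 1,0,3,1,3,4,2,7,5,7 for degrees 0…9.
[x^9] = 1·7 + 1·5 + 1·7 + 1·2 + 1·4 = 25.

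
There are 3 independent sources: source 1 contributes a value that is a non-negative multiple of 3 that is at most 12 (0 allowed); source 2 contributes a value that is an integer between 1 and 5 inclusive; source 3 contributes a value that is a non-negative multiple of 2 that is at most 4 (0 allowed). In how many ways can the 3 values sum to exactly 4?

The generating function for the choices is (1 + t^3 + t^6 + t^9 + t^12)·(t + t^2 + t^3 + t^4 + t^5)·(1 + t^2 + t^4); the count is [t^4].
(1 + t^3 + t^6 + t^9 + t^12) has coefficients 1,0,0,1,0 for degrees 0…4.
(t + t^2 + t^3 + t^4 + t^5) has coefficients 0,1,1,1,1 for degrees 0…4.
Finally multiplying by (1 + t^2 + t^4), the product of all factors after the first has coefficients 0,1,1,2,2 for degrees 0…4.
[t^4] = 1·2 + 1·1 = 3.

3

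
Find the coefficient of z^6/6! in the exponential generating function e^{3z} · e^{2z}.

The EGF product rule gives c_6 = Σ_{k_1+k_2=6} C(6; k_1,k_2) · ∏ g_i(k_i), where e^{3z} gives (3)^k; e^{2z} gives (2)^k.
g_1(k) for k = 0…6: 1, 3, 9, 27, 81, 243, 729.
g_2(k) for k = 0…6: 1, 2, 4, 8, 16, 32, 64.
c_6 = Σ_k C(6,k)·g_1(k)·g_2(6−k) = 1·1·64 + 6·3·32 + 15·9·16 + 20·27·8 + 15·81·4 + 6·243·2 + 1·729·1 = 64 + 576 + 2160 + 4320 + 4860 + 2916 + 729 = 15625.

15625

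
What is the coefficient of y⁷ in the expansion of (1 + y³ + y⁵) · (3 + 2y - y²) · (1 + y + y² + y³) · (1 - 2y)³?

-25

(1 + y³ + y⁵) has coefficients 1,0,0,1,0,1 for degrees 0…5.
(3 + 2y - y²) has coefficients 3,2,-1,0,0,0,0,0 for degrees 0…7.
Multiplying by (1 + y + y² + y³) gives running coefficients 3,5,4,4,1,-1,0,0 for degrees 0…7.
Finally multiplying by (1 - 2y)³, the product of all factors after the first has coefficients 3,-13,10,16,-15,9,-14,-20 for degrees 0…7.
[y⁷] = 1·(-20) + 1·(-15) + 1·10 = -25.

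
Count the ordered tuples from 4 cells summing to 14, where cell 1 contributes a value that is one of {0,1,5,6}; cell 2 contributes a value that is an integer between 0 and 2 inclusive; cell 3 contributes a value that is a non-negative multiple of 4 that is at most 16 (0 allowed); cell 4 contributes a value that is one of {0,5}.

The generating function for the choices is (1 + z + z^5 + z^6)·(1 + z + z^2)·(1 + z^4 + z^8 + z^12 + z^16)·(1 + z^5); the count is [z^14].
(1 + z + z^5 + z^6) has coefficients 1,1,0,0,0,1,1 for degrees 0…6.
(1 + z + z^2) has coefficients 1,1,1,0,0,0,0,0,0,0,0,0,0,0,0 for degrees 0…14.
Multiplying by (1 + z^4 + z^8 + z^12 + z^16) gives running coefficients 1,1,1,0,1,1,1,0,1,1,1,0,1,1,1 for degrees 0…14.
Finally multiplying by (1 + z^5), the product of all factors after the first has coefficients 1,1,1,0,1,2,2,1,1,2,2,1,1,2,2 for degrees 0…14.
[z^14] = 1·2 + 1·2 + 1·2 + 1·1 = 7.

7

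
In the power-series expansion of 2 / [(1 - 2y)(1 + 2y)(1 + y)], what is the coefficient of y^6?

170

The denominator gives the recurrence a_n = −a_(n−1) + 4a_(n−2) + 4a_(n−3) for n ≥ 3; the numerator fixes a_0 = 2, a_1 = -2, a_2 = 10.
Iterating: 2, -2, 10, -10, 42, -42, 170, so a_6 = 170.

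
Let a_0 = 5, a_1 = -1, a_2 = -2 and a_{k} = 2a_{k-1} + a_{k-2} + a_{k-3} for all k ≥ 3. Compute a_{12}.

The ordinary generating function has denominator 1 - 2x - x^2 - x^3.
Iterating the recurrence: a_0,…,a_{12} = 5, -1, -2, 0, -3, -8, -19, -49, -125, -318, -810, -2063, -5254.

-5254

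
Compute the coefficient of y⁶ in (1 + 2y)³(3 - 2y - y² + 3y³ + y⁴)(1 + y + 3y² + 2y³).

(1 + 2y)³ has coefficients 1,6,12,8 for degrees 0…3.
(3 - 2y - y² + 3y³ + y⁴) has coefficients 3,-2,-1,3,1,0,0 for degrees 0…6.
Finally multiplying by (1 + y + 3y² + 2y³), the product of all factors after the first has coefficients 3,1,6,2,-3,8,9 for degrees 0…6.
[y⁶] = 1·9 + 6·8 + 12·(-3) + 8·2 = 37.

37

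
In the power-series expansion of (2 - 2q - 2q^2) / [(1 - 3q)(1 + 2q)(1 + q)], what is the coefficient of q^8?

Partial fractions give a closed form: a_n = (1/2)·3^n + (2)·(-2)^n + (-1/2)·(-1)^n.
At n = 8: a_8 = 3792.

3792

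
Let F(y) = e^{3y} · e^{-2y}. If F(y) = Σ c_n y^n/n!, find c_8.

1

The EGF product rule gives c_8 = Σ_{k_1+k_2=8} C(8; k_1,k_2) · ∏ g_i(k_i), where e^{3y} gives (3)^k; e^{-2y} gives (-2)^k.
g_1(k) for k = 0…8: 1, 3, 9, 27, 81, 243, 729, 2187, 6561.
g_2(k) for k = 0…8: 1, -2, 4, -8, 16, -32, 64, -128, 256.
c_8 = Σ_k C(8,k)·g_1(k)·g_2(8−k) = 1·1·256 + 8·3·(-128) + 28·9·64 + 56·27·(-32) + 70·81·16 + 56·243·(-8) + 28·729·4 + 8·2187·(-2) + 1·6561·1 = 256 − 3072 + 16128 − 48384 + 90720 − 108864 + 81648 − 34992 + 6561 = 1.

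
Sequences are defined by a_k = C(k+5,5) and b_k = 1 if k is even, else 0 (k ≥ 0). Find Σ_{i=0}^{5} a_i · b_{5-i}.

314

Write out a_i and b_{5-i} for i = 0,…,5 and sum the products.
Σ = 1·0 + 6·1 + 21·0 + 56·1 + 126·0 + 252·1 = 314.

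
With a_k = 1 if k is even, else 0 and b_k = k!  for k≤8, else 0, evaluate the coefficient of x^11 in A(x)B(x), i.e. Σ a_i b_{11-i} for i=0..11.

5167

Write out a_i and b_{11-i} for i = 0,…,11 and sum the products.
Σ = 1·0 + 0·0 + 1·0 + 0·40320 + 1·5040 + 0·720 + 1·120 + 0·24 + 1·6 + 0·2 + 1·1 + 0·1 = 5167.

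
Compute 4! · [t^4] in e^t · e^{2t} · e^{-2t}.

The EGF product rule gives c_4 = Σ_{k_1+k_2+k_3=4} C(4; k_1,k_2,k_3) · ∏ g_i(k_i), where e^t gives (1)^k; e^{2t} gives (2)^k; e^{-2t} gives (-2)^k.
g_1(k) for k = 0…4: 1, 1, 1, 1, 1.
g_2(k) for k = 0…4: 1, 2, 4, 8, 16.
g_3(k) for k = 0…4: 1, -2, 4, -8, 16.
First combine the last two factors: h(k) = Σ_j C(k,j)·g_2(j)·g_3(k−j) for k = 0…4: 1, 0, 0, 0, 0.
c_4 = Σ_k C(4,k)·g_1(k)·h(4−k) = 1·1·1 = 1.

1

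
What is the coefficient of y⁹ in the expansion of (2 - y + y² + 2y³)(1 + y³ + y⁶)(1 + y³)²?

14

(2 - y + y² + 2y³) has coefficients 2,-1,1,2 for degrees 0…3.
(1 + y³ + y⁶) has coefficients 1,0,0,1,0,0,1,0,0,0 for degrees 0…9.
Finally multiplying by (1 + y³)², the product of all factors after the first has coefficients 1,0,0,3,0,0,4,0,0,3 for degrees 0…9.
[y⁹] = 2·3 − 1·0 + 1·0 + 2·4 = 14.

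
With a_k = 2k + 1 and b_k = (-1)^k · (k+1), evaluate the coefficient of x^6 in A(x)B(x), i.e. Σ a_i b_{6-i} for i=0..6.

4

This is [x^6] in the product of the two ordinary generating functions.
Σ = 1·7 + 3·(-6) + 5·5 + 7·(-4) + 9·3 + 11·(-2) + 13·1 = 4.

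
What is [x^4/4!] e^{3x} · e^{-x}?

The EGF product rule gives c_4 = Σ_{k_1+k_2=4} C(4; k_1,k_2) · ∏ g_i(k_i), where e^{3x} gives (3)^k; e^{-x} gives (-1)^k.
g_1(k) for k = 0…4: 1, 3, 9, 27, 81.
g_2(k) for k = 0…4: 1, -1, 1, -1, 1.
c_4 = Σ_k C(4,k)·g_1(k)·g_2(4−k) = 1·1·1 + 4·3·(-1) + 6·9·1 + 4·27·(-1) + 1·81·1 = 1 − 12 + 54 − 108 + 81 = 16.

16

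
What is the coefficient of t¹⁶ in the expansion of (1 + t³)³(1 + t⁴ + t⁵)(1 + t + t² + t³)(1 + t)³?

30

(1 + t³)³ has coefficients 1,0,0,3,0,0,3,0,0,1 for degrees 0…9.
(1 + t⁴ + t⁵) has coefficients 1,0,0,0,1,1,0,0,0,0,0,0,0,0,0,0,0 for degrees 0…16.
Multiplying by (1 + t + t² + t³) gives running coefficients 1,1,1,1,1,2,2,2,1,0,0,0,0,0,0,0,0 for degrees 0…16.
Finally multiplying by (1 + t)³, the product of all factors after the first has coefficients 1,4,7,8,8,9,12,15,15,11,5,1,0,0,0,0,0 for degrees 0…16.
[t¹⁶] = 1·0 + 3·0 + 3·5 + 1·15 = 30.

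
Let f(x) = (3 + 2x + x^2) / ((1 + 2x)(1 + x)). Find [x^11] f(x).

The denominator gives the recurrence a_n = −3a_(n−1) − 2a_(n−2) for n ≥ 3; the numerator fixes a_0 = 3, a_1 = -7, a_2 = 16.
Iterating: 3, -7, 16, -34, 70, -142, 286, -574, 1150, -2302, 4606, -9214, so a_11 = -9214.

-9214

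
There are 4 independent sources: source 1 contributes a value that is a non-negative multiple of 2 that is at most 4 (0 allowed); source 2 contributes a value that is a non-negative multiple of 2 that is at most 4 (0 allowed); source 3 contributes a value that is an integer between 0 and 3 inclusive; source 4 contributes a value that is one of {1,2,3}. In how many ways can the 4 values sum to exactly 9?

13

The generating function for the choices is (1 + t² + t⁴)·(1 + t² + t⁴)·(1 + t + t² + t³)·(t + t² + t³); the count is [t⁹].
(1 + t² + t⁴) has coefficients 1,0,1,0,1 for degrees 0…4.
(1 + t² + t⁴) has coefficients 1,0,1,0,1,0,0,0,0,0 for degrees 0…9.
Multiplying by (1 + t + t² + t³) gives running coefficients 1,1,2,2,2,2,1,1,0,0 for degrees 0…9.
Finally multiplying by (t + t² + t³), the product of all factors after the first has coefficients 0,1,2,4,5,6,6,5,4,2 for degrees 0…9.
[t⁹] = 1·2 + 1·5 + 1·6 = 13.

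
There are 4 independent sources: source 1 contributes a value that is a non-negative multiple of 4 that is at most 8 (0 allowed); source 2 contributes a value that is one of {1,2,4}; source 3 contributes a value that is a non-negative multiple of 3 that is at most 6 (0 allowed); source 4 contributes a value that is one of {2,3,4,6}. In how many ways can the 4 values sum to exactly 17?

The generating function for the choices is (1 + q^4 + q^8)·(q + q^2 + q^4)·(1 + q^3 + q^6)·(q^2 + q^3 + q^4 + q^6); the count is [q^17].
(1 + q^4 + q^8) has coefficients 1,0,0,0,1,0,0,0,1 for degrees 0…8.
(q + q^2 + q^4) has coefficients 0,1,1,0,1,0,0,0,0,0,0,0,0,0,0,0,0,0 for degrees 0…17.
Multiplying by (1 + q^3 + q^6) gives running coefficients 0,1,1,0,2,1,0,2,1,0,1,0,0,0,0,0,0,0 for degrees 0…17.
Finally multiplying by (q^2 + q^3 + q^4 + q^6), the product of all factors after the first has coefficients 0,0,0,1,2,2,3,4,4,3,5,4,2,3,2,0,1,0 for degrees 0…17.
[q^17] = 1·0 + 1·3 + 1·3 = 6.

6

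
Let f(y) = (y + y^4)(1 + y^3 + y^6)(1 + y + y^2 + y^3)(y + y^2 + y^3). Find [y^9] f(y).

8

(y + y^4) has coefficients 0,1,0,0,1 for degrees 0…4.
(1 + y^3 + y^6) has coefficients 1,0,0,1,0,0,1,0,0,0 for degrees 0…9.
Multiplying by (1 + y + y^2 + y^3) gives running coefficients 1,1,1,2,1,1,2,1,1,1 for degrees 0…9.
Finally multiplying by (y + y^2 + y^3), the product of all factors after the first has coefficients 0,1,2,3,4,4,4,4,4,4 for degrees 0…9.
[y^9] = 1·4 + 1·4 = 8.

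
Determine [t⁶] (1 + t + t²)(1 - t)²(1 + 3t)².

(1 + t + t²) has coefficients 1,1,1 for degrees 0…2.
(1 - t)² has coefficients 1,-2,1,0,0,0,0 for degrees 0…6.
Finally multiplying by (1 + 3t)², the product of all factors after the first has coefficients 1,4,-2,-12,9,0,0 for degrees 0…6.
[t⁶] = 1·0 + 1·0 + 1·9 = 9.

9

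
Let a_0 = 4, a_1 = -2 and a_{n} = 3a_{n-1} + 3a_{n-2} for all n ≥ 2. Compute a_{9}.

41148

The ordinary generating function has denominator 1 - 3q - 3q^2.
Iterating the recurrence: a_0,…,a_{9} = 4, -2, 6, 12, 54, 198, 756, 2862, 10854, 41148.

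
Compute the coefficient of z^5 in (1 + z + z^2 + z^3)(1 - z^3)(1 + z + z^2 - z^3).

(1 + z + z^2 + z^3) has coefficients 1,1,1,1 for degrees 0…3.
(1 - z^3) has coefficients 1,0,0,-1,0,0 for degrees 0…5.
Finally multiplying by (1 + z + z^2 - z^3), the product of all factors after the first has coefficients 1,1,1,-2,-1,-1 for degrees 0…5.
[z^5] = 1·(-1) + 1·(-1) + 1·(-2) + 1·1 = -3.

-3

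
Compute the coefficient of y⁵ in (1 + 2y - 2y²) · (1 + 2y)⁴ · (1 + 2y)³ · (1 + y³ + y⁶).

(1 + 2y - 2y²) has coefficients 1,2,-2 for degrees 0…2.
(1 + 2y)⁴ has coefficients 1,8,24,32,16,0 for degrees 0…5.
Multiplying by (1 + 2y)³ gives running coefficients 1,14,84,280,560,672 for degrees 0…5.
Finally multiplying by (1 + y³ + y⁶), the product of all factors after the first has coefficients 1,14,84,281,574,756 for degrees 0…5.
[y⁵] = 1·756 + 2·574 − 2·281 = 1342.

1342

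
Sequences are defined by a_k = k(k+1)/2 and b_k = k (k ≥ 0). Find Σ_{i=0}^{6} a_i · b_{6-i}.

Write out a_i and b_{6-i} for i = 0,…,6 and sum the products.
Σ = 0·6 + 1·5 + 3·4 + 6·3 + 10·2 + 15·1 + 21·0 = 70.

70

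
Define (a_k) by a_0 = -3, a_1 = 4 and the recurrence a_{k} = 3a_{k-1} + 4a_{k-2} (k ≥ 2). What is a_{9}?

52432

The ordinary generating function has denominator 1 - 3z - 4z^2.
Iterating the recurrence: a_0,…,a_{9} = -3, 4, 0, 16, 48, 208, 816, 3280, 13104, 52432.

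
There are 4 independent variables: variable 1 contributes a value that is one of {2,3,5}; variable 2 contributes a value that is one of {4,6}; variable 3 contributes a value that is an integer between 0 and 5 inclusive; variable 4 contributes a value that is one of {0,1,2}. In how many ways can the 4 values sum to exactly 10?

The generating function for the choices is (q^2 + q^3 + q^5)·(q^4 + q^6)·(1 + q + q^2 + q^3 + q^4 + q^5)·(1 + q + q^2); the count is [q^10].
(q^2 + q^3 + q^5) has coefficients 0,0,1,1,0,1 for degrees 0…5.
(q^4 + q^6) has coefficients 0,0,0,0,1,0,1,0,0,0,0 for degrees 0…10.
Multiplying by (1 + q + q^2 + q^3 + q^4 + q^5) gives running coefficients 0,0,0,0,1,1,2,2,2,2,1 for degrees 0…10.
Finally multiplying by (1 + q + q^2), the product of all factors after the first has coefficients 0,0,0,0,1,2,4,5,6,6,5 for degrees 0…10.
[q^10] = 1·6 + 1·5 + 1·2 = 13.

13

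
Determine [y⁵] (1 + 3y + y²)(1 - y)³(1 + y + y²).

(1 + 3y + y²) has coefficients 1,3,1 for degrees 0…2.
(1 - y)³ has coefficients 1,-3,3,-1,0,0 for degrees 0…5.
Finally multiplying by (1 + y + y²), the product of all factors after the first has coefficients 1,-2,1,-1,2,-1 for degrees 0…5.
[y⁵] = 1·(-1) + 3·2 + 1·(-1) = 4.

4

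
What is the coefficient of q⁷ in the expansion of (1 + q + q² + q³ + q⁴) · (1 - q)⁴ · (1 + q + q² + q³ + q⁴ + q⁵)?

(1 + q + q² + q³ + q⁴) has coefficients 1,1,1,1,1 for degrees 0…4.
(1 - q)⁴ has coefficients 1,-4,6,-4,1,0,0,0 for degrees 0…7.
Finally multiplying by (1 + q + q² + q³ + q⁴ + q⁵), the product of all factors after the first has coefficients 1,-3,3,-1,0,0,-1,3 for degrees 0…7.
[q⁷] = 1·3 + 1·(-1) + 1·0 + 1·0 + 1·(-1) = 1.

1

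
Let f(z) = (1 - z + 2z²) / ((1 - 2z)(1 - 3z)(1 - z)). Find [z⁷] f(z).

8237

Partial fractions give a closed form: a_n = (-4)·2^n + (4)·3^n + (1)·1^n.
At n = 7: a_7 = 8237.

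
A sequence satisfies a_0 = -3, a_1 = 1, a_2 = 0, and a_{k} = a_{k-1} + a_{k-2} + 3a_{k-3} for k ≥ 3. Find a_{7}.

The ordinary generating function has denominator 1 - t - t^2 - 3t^3.
Iterating the recurrence: a_0,…,a_{7} = -3, 1, 0, -8, -5, -13, -42, -70.

-70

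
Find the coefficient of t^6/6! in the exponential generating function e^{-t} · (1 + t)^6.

-185

The EGF product rule gives c_6 = Σ_{k_1+k_2=6} C(6; k_1,k_2) · ∏ g_i(k_i), where e^{-t} gives (-1)^k; (1+t)^6 gives the falling factorial (6)_k.
g_1(k) for k = 0…6: 1, -1, 1, -1, 1, -1, 1.
g_2(k) for k = 0…6: 1, 6, 30, 120, 360, 720, 720.
c_6 = Σ_k C(6,k)·g_1(k)·g_2(6−k) = 1·1·720 + 6·(-1)·720 + 15·1·360 + 20·(-1)·120 + 15·1·30 + 6·(-1)·6 + 1·1·1 = 720 − 4320 + 5400 − 2400 + 450 − 36 + 1 = -185.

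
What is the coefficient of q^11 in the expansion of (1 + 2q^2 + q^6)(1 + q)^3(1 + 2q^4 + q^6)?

8

(1 + 2q^2 + q^6) has coefficients 1,0,2,0,0,0,1 for degrees 0…6.
(1 + q)^3 has coefficients 1,3,3,1,0,0,0,0,0,0,0,0 for degrees 0…11.
Finally multiplying by (1 + 2q^4 + q^6), the product of all factors after the first has coefficients 1,3,3,1,2,6,7,5,3,1,0,0 for degrees 0…11.
[q^11] = 1·0 + 2·1 + 1·6 = 8.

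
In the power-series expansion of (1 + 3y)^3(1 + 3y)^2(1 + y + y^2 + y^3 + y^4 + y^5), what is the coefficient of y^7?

(1 + 3y)^3 has coefficients 1,9,27,27 for degrees 0…3.
(1 + 3y)^2 has coefficients 1,6,9,0,0,0,0,0 for degrees 0…7.
Finally multiplying by (1 + y + y^2 + y^3 + y^4 + y^5), the product of all factors after the first has coefficients 1,7,16,16,16,16,15,9 for degrees 0…7.
[y^7] = 1·9 + 9·15 + 27·16 + 27·16 = 1008.

1008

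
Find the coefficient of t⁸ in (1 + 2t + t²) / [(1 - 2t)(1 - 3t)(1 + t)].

25476

Partial fractions give a closed form: a_n = (-3)·2^n + (4)·3^n.
At n = 8: a_8 = 25476.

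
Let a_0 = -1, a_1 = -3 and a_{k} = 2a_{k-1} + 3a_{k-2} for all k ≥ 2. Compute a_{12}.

The ordinary generating function has denominator 1 - 2t - 3t^2.
Iterating the recurrence: a_0,…,a_{12} = -1, -3, -9, -27, -81, -243, -729, -2187, -6561, -19683, -59049, -177147, -531441.

-531441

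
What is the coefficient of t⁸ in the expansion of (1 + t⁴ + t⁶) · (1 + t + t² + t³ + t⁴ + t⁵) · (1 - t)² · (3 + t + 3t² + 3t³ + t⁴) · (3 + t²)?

-4

(1 + t⁴ + t⁶) has coefficients 1,0,0,0,1,0,1 for degrees 0…6.
(1 + t + t² + t³ + t⁴ + t⁵) has coefficients 1,1,1,1,1,1,0,0,0 for degrees 0…8.
Multiplying by (1 - t)² gives running coefficients 1,-1,0,0,0,0,-1,1,0 for degrees 0…8.
Multiplying by (3 + t + 3t² + 3t³ + t⁴) gives running coefficients 3,-2,2,0,-2,-1,-3,2,-2 for degrees 0…8.
Finally multiplying by (3 + t²), the product of all factors after the first has coefficients 9,-6,9,-2,-4,-3,-11,5,-9 for degrees 0…8.
[t⁸] = 1·(-9) + 1·(-4) + 1·9 = -4.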